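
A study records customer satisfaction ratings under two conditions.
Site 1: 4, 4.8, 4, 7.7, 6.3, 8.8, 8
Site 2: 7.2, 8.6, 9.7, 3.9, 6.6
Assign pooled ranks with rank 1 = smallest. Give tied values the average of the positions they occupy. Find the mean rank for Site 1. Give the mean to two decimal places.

6.00

Sorted (ascending): 3.9, 4, 4, 4.8, 6.3, 6.6, 7.2, 7.7, 8, 8.6, 8.8, 9.7
The 2 values of 4 occupy positions 2–3 → average rank (2+3)/2 = 2.5.
Site 1 values → pooled ranks: 4→2.5, 4.8→4, 4→2.5, 7.7→8, 6.3→5, 8.8→11, 8→9
Mean rank = (2.5 + 4 + 2.5 + 8 + 5 + 11 + 9) / 7 = 6.00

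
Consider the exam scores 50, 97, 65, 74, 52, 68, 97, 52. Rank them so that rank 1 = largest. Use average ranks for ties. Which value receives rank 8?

Sorted (descending): 97, 97, 74, 68, 65, 52, 52, 50
The 2 values of 97 occupy positions 1–2 → average rank (1+2)/2 = 1.5.
The 2 values of 52 occupy positions 6–7 → average rank (6+7)/2 = 6.5.
Rank 8 → value 50.

50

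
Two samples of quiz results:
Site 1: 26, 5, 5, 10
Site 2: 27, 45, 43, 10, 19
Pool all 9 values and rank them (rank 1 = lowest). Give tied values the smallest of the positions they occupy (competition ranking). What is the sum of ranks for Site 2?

Sorted (ascending): 5, 5, 10, 10, 19, 26, 27, 43, 45
The 2 values of 5 occupy positions 1–2 → each gets rank 1.
The 2 values of 10 occupy positions 3–4 → each gets rank 3.
Site 2 values → pooled ranks: 27→7, 45→9, 43→8, 10→3, 19→5
Rank sum = 7 + 9 + 8 + 3 + 5 = 32

32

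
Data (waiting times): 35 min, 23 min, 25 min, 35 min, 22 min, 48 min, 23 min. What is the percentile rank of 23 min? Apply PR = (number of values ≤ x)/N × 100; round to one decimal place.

42.9

N = 7.
Strictly below 23: 1. Equal to 23: 2.
PR = 3/7 × 100 = 42.9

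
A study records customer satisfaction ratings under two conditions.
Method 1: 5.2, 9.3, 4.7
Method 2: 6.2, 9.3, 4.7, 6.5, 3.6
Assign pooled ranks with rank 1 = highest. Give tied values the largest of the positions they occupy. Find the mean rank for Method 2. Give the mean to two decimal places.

4.80

Sorted (descending): 9.3, 9.3, 6.5, 6.2, 5.2, 4.7, 4.7, 3.6
The 2 values of 9.3 occupy positions 1–2 → each gets rank 2.
The 2 values of 4.7 occupy positions 6–7 → each gets rank 7.
Method 2 values → pooled ranks: 6.2→4, 9.3→2, 4.7→7, 6.5→3, 3.6→8
Mean rank = (4 + 2 + 7 + 3 + 8) / 5 = 4.80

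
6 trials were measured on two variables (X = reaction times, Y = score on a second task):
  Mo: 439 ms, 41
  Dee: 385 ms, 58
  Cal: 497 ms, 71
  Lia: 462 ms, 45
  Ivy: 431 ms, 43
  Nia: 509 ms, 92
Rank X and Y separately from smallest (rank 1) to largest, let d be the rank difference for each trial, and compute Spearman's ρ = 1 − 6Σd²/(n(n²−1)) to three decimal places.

0.600

Ranks of variable 1: 3, 1, 5, 4, 2, 6
Ranks of variable 2: 1, 4, 5, 3, 2, 6
d = r₁ − r₂: 2, -3, 0, 1, 0, 0
d²: 4, 9, 0, 1, 0, 0; Σd² = 14
ρ = 1 − 6·14/(6·35) = 1 − 84/210 = 0.600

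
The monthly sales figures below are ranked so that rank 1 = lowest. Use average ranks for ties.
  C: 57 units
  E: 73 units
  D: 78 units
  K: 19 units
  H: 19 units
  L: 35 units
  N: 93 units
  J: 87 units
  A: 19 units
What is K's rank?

Sorted (ascending): 19, 19, 19, 35, 57, 73, 78, 87, 93
The 3 values of 19 occupy positions 1–3 → average rank 2.
K has value 19 units → rank 2.

2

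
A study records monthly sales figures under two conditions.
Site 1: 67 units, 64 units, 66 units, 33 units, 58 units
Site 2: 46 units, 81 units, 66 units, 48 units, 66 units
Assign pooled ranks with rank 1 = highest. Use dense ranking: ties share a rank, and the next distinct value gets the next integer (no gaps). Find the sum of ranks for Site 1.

Sorted (descending): 81, 67, 66, 66, 66, 64, 58, 48, 46, 33
The 3 values of 66 share dense rank 3.
Remaining distinct values take the next consecutive integers.
Site 1 values → pooled ranks: 67→2, 64→4, 66→3, 33→8, 58→5
Rank sum = 2 + 4 + 3 + 8 + 5 = 22

22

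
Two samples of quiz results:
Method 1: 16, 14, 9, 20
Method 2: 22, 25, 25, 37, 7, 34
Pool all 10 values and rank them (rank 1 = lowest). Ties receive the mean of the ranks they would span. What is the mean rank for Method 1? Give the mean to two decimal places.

Sorted (ascending): 7, 9, 14, 16, 20, 22, 25, 25, 34, 37
The 2 values of 25 occupy positions 7–8 → average rank (7+8)/2 = 7.5.
Method 1 values → pooled ranks: 16→4, 14→3, 9→2, 20→5
Mean rank = (4 + 3 + 2 + 5) / 4 = 3.50

3.50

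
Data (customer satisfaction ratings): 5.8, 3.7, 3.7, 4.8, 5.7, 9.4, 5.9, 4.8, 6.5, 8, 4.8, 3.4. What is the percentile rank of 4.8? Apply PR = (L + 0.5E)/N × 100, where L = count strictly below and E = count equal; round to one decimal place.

N = 12.
Strictly below 4.8: 3. Equal to 4.8: 3.
PR = (3 + 0.5·3)/12 × 100 = 37.5

37.5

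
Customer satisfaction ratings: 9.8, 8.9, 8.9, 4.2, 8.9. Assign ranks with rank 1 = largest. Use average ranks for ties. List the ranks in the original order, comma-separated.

Sorted (descending): 9.8, 8.9, 8.9, 8.9, 4.2
The 3 values of 8.9 occupy positions 2–4 → average rank 3.

1, 3, 3, 5, 3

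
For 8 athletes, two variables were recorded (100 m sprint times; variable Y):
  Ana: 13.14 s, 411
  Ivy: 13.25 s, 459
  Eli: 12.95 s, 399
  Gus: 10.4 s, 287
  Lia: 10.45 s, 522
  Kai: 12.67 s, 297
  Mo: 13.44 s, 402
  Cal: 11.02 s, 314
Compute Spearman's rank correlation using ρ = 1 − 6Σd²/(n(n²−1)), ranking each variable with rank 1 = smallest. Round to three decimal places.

0.405

Ranks of variable 1: 6, 7, 5, 1, 2, 4, 8, 3
Ranks of variable 2: 6, 7, 4, 1, 8, 2, 5, 3
d = r₁ − r₂: 0, 0, 1, 0, -6, 2, 3, 0
d²: 0, 0, 1, 0, 36, 4, 9, 0; Σd² = 50
ρ = 1 − 6·50/(8·63) = 1 − 300/504 = 0.405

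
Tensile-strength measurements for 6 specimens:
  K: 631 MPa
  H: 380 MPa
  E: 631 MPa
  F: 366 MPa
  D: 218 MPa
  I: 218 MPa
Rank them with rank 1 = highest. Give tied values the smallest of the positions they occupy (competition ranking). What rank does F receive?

Sorted (descending): 631, 631, 380, 366, 218, 218
The 2 values of 631 occupy positions 1–2 → each gets rank 1.
The 2 values of 218 occupy positions 5–6 → each gets rank 5.
F has value 366 MPa → rank 4.

4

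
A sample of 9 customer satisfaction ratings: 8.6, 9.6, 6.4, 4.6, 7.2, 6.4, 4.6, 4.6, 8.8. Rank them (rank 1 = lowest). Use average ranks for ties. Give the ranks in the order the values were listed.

Sorted (ascending): 4.6, 4.6, 4.6, 6.4, 6.4, 7.2, 8.6, 8.8, 9.6
The 3 values of 4.6 occupy positions 1–3 → average rank 2.
The 2 values of 6.4 occupy positions 4–5 → average rank (4+5)/2 = 4.5.

7, 9, 4.5, 2, 6, 4.5, 2, 2, 8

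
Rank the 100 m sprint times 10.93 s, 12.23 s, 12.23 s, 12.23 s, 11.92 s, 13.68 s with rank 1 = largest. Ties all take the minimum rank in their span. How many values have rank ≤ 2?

4

Sorted (descending): 13.68, 12.23, 12.23, 12.23, 11.92, 10.93
The 3 values of 12.23 occupy positions 2–4 → each gets rank 2.
Ranks ≤ 2: {1, 2, 2, 2} → 4 values.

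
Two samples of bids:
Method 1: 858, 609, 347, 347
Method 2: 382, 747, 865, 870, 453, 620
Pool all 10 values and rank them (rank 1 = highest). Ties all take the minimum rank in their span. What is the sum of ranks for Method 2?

Sorted (descending): 870, 865, 858, 747, 620, 609, 453, 382, 347, 347
The 2 values of 347 occupy positions 9–10 → each gets rank 9.
Method 2 values → pooled ranks: 382→8, 747→4, 865→2, 870→1, 453→7, 620→5
Rank sum = 8 + 4 + 2 + 1 + 7 + 5 = 27

27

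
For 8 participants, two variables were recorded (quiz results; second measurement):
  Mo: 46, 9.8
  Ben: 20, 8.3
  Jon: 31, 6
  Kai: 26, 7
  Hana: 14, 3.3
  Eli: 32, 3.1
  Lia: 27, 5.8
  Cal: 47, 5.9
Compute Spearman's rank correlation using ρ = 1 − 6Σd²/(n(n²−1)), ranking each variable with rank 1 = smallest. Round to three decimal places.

0.071

Ranks of variable 1: 7, 2, 5, 3, 1, 6, 4, 8
Ranks of variable 2: 8, 7, 5, 6, 2, 1, 3, 4
d = r₁ − r₂: -1, -5, 0, -3, -1, 5, 1, 4
d²: 1, 25, 0, 9, 1, 25, 1, 16; Σd² = 78
ρ = 1 − 6·78/(8·63) = 1 − 468/504 = 0.071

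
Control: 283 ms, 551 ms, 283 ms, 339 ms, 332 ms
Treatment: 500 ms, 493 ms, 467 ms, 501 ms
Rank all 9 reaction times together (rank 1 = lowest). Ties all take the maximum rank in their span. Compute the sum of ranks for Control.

Sorted (ascending): 283, 283, 332, 339, 467, 493, 500, 501, 551
The 2 values of 283 occupy positions 1–2 → each gets rank 2.
Control values → pooled ranks: 283→2, 551→9, 283→2, 339→4, 332→3
Rank sum = 2 + 9 + 2 + 4 + 3 = 20

20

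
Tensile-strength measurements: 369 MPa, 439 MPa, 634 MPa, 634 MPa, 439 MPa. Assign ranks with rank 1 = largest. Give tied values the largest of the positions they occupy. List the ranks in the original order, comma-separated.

Sorted (descending): 634, 634, 439, 439, 369
The 2 values of 634 occupy positions 1–2 → each gets rank 2.
The 2 values of 439 occupy positions 3–4 → each gets rank 4.

5, 4, 2, 2, 4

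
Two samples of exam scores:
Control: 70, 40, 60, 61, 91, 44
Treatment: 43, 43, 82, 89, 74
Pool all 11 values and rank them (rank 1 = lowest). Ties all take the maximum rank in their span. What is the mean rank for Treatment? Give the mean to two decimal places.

Sorted (ascending): 40, 43, 43, 44, 60, 61, 70, 74, 82, 89, 91
The 2 values of 43 occupy positions 2–3 → each gets rank 3.
Treatment values → pooled ranks: 43→3, 43→3, 82→9, 89→10, 74→8
Mean rank = (3 + 3 + 9 + 10 + 8) / 5 = 6.60

6.60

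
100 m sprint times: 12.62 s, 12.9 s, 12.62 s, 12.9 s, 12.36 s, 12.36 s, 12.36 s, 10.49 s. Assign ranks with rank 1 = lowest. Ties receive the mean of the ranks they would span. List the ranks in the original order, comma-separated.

5.5, 7.5, 5.5, 7.5, 3, 3, 3, 1

Sorted (ascending): 10.49, 12.36, 12.36, 12.36, 12.62, 12.62, 12.9, 12.9
The 3 values of 12.36 occupy positions 2–4 → average rank 3.
The 2 values of 12.62 occupy positions 5–6 → average rank (5+6)/2 = 5.5.
The 2 values of 12.9 occupy positions 7–8 → average rank (7+8)/2 = 7.5.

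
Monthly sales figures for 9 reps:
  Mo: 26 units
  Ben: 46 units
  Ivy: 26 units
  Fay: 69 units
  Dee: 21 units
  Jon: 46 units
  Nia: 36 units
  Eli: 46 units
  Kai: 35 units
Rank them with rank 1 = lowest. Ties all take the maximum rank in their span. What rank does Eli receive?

8

Sorted (ascending): 21, 26, 26, 35, 36, 46, 46, 46, 69
The 2 values of 26 occupy positions 2–3 → each gets rank 3.
The 3 values of 46 occupy positions 6–8 → each gets rank 8.
Eli has value 46 units → rank 8.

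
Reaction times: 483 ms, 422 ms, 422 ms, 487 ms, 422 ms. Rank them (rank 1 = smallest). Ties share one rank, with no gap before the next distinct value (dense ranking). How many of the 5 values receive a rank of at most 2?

Sorted (ascending): 422, 422, 422, 483, 487
The 3 values of 422 share dense rank 1.
Remaining distinct values take the next consecutive integers.
Ranks ≤ 2: {1, 1, 1, 2} → 4 values.

4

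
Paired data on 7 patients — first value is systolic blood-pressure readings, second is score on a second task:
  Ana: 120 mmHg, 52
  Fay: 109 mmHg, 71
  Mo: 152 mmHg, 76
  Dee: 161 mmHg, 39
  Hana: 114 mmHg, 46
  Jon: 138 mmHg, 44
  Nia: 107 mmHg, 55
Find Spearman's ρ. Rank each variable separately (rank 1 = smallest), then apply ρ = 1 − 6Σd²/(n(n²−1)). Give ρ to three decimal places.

-0.393

Ranks of variable 1: 4, 2, 6, 7, 3, 5, 1
Ranks of variable 2: 4, 6, 7, 1, 3, 2, 5
d = r₁ − r₂: 0, -4, -1, 6, 0, 3, -4
d²: 0, 16, 1, 36, 0, 9, 16; Σd² = 78
ρ = 1 − 6·78/(7·48) = 1 − 468/336 = -0.393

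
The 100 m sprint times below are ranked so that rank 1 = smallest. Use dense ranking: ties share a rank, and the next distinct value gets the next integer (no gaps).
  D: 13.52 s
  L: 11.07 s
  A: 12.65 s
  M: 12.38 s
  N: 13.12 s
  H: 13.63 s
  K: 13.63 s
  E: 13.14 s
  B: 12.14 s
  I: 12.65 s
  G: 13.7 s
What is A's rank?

Sorted (ascending): 11.07, 12.14, 12.38, 12.65, 12.65, 13.12, 13.14, 13.52, 13.63, 13.63, 13.7
The 2 values of 12.65 share dense rank 4.
The 2 values of 13.63 share dense rank 8.
Remaining distinct values take the next consecutive integers.
A has value 12.65 s → rank 4.

4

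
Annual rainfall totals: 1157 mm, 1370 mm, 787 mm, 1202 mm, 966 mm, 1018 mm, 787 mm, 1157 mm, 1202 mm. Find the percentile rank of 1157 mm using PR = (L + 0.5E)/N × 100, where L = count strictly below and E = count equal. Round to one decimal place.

N = 9.
Strictly below 1157: 4. Equal to 1157: 2.
PR = (4 + 0.5·2)/9 × 100 = 55.6

55.6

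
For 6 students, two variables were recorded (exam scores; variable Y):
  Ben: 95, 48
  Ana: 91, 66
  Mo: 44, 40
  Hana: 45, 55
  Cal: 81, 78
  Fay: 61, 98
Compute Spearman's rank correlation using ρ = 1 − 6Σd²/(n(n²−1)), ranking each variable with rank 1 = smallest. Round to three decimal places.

Ranks of variable 1: 6, 5, 1, 2, 4, 3
Ranks of variable 2: 2, 4, 1, 3, 5, 6
d = r₁ − r₂: 4, 1, 0, -1, -1, -3
d²: 16, 1, 0, 1, 1, 9; Σd² = 28
ρ = 1 − 6·28/(6·35) = 1 − 168/210 = 0.200

0.200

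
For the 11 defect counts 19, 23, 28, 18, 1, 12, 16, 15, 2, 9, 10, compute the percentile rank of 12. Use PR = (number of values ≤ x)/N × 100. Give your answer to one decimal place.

45.5

N = 11.
Strictly below 12: 4. Equal to 12: 1.
PR = 5/11 × 100 = 45.5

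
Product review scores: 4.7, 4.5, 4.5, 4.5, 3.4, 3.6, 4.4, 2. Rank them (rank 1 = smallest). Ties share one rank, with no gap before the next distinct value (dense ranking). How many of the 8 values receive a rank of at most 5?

7

Sorted (ascending): 2, 3.4, 3.6, 4.4, 4.5, 4.5, 4.5, 4.7
The 3 values of 4.5 share dense rank 5.
Remaining distinct values take the next consecutive integers.
Ranks ≤ 5: {1, 2, 3, 4, 5, 5, 5} → 7 values.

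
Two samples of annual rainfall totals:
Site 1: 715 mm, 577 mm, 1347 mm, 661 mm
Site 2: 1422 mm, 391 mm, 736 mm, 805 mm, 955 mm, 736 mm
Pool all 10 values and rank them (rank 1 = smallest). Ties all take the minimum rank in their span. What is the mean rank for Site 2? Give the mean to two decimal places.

6.00

Sorted (ascending): 391, 577, 661, 715, 736, 736, 805, 955, 1347, 1422
The 2 values of 736 occupy positions 5–6 → each gets rank 5.
Site 2 values → pooled ranks: 1422→10, 391→1, 736→5, 805→7, 955→8, 736→5
Mean rank = (10 + 1 + 5 + 7 + 8 + 5) / 6 = 6.00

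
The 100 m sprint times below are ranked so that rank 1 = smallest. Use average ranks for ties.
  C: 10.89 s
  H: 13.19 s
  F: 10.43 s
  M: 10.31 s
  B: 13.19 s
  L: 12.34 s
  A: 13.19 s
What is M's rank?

Sorted (ascending): 10.31, 10.43, 10.89, 12.34, 13.19, 13.19, 13.19
The 3 values of 13.19 occupy positions 5–7 → average rank 6.
M has value 10.31 s → rank 1.

1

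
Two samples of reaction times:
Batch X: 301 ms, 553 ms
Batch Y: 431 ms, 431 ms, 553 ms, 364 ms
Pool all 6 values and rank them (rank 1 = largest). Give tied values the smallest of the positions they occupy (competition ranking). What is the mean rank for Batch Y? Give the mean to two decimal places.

Sorted (descending): 553, 553, 431, 431, 364, 301
The 2 values of 553 occupy positions 1–2 → each gets rank 1.
The 2 values of 431 occupy positions 3–4 → each gets rank 3.
Batch Y values → pooled ranks: 431→3, 431→3, 553→1, 364→5
Mean rank = (3 + 3 + 1 + 5) / 4 = 3.00

3.00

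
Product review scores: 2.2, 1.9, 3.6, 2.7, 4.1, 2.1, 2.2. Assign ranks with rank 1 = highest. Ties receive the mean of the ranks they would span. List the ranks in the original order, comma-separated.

4.5, 7, 2, 3, 1, 6, 4.5

Sorted (descending): 4.1, 3.6, 2.7, 2.2, 2.2, 2.1, 1.9
The 2 values of 2.2 occupy positions 4–5 → average rank (4+5)/2 = 4.5.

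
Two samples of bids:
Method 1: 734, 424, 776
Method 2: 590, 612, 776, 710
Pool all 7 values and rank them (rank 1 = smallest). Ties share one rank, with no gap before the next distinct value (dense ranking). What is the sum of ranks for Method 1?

Sorted (ascending): 424, 590, 612, 710, 734, 776, 776
The 2 values of 776 share dense rank 6.
Remaining distinct values take the next consecutive integers.
Method 1 values → pooled ranks: 734→5, 424→1, 776→6
Rank sum = 5 + 1 + 6 = 12

12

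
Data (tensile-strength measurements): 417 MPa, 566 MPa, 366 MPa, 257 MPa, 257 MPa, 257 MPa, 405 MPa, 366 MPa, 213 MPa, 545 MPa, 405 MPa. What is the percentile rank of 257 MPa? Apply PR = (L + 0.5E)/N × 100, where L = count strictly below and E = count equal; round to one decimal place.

N = 11.
Strictly below 257: 1. Equal to 257: 3.
PR = (1 + 0.5·3)/11 × 100 = 22.7

22.7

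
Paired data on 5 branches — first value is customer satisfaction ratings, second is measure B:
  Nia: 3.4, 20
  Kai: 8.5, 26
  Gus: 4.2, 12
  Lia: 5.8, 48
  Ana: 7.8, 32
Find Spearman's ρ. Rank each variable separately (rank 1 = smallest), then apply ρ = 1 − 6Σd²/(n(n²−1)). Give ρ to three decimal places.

0.500

Ranks of variable 1: 1, 5, 2, 3, 4
Ranks of variable 2: 2, 3, 1, 5, 4
d = r₁ − r₂: -1, 2, 1, -2, 0
d²: 1, 4, 1, 4, 0; Σd² = 10
ρ = 1 − 6·10/(5·24) = 1 − 60/120 = 0.500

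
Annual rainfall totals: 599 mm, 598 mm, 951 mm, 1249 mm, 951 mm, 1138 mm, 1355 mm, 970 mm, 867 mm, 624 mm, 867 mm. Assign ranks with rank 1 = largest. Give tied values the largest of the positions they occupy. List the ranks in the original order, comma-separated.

10, 11, 6, 2, 6, 3, 1, 4, 8, 9, 8

Sorted (descending): 1355, 1249, 1138, 970, 951, 951, 867, 867, 624, 599, 598
The 2 values of 951 occupy positions 5–6 → each gets rank 6.
The 2 values of 867 occupy positions 7–8 → each gets rank 8.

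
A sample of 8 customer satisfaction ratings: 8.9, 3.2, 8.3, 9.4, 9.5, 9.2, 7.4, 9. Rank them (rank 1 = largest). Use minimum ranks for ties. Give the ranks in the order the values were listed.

Sorted (descending): 9.5, 9.4, 9.2, 9, 8.9, 8.3, 7.4, 3.2
No ties — each value takes its position as its rank.

5, 8, 6, 2, 1, 3, 7, 4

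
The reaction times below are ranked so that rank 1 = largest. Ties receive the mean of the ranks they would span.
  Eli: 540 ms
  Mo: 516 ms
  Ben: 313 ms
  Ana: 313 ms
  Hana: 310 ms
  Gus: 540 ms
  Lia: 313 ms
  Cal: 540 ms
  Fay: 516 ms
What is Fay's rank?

Sorted (descending): 540, 540, 540, 516, 516, 313, 313, 313, 310
The 3 values of 540 occupy positions 1–3 → average rank 2.
The 2 values of 516 occupy positions 4–5 → average rank (4+5)/2 = 4.5.
The 3 values of 313 occupy positions 6–8 → average rank 7.
Fay has value 516 ms → rank 4.5.

4.5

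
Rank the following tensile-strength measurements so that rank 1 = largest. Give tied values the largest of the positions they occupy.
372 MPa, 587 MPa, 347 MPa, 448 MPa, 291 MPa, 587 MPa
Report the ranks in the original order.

Sorted (descending): 587, 587, 448, 372, 347, 291
The 2 values of 587 occupy positions 1–2 → each gets rank 2.

4, 2, 5, 3, 6, 2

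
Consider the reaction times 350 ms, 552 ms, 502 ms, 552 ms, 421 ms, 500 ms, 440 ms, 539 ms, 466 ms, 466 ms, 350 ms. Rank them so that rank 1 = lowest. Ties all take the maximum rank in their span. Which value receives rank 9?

539

Sorted (ascending): 350, 350, 421, 440, 466, 466, 500, 502, 539, 552, 552
The 2 values of 350 occupy positions 1–2 → each gets rank 2.
The 2 values of 466 occupy positions 5–6 → each gets rank 6.
The 2 values of 552 occupy positions 10–11 → each gets rank 11.
Rank 9 → value 539.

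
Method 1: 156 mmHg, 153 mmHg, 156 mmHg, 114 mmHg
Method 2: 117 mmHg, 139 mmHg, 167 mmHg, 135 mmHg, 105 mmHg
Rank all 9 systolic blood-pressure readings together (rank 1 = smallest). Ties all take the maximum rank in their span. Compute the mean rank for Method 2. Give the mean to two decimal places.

Sorted (ascending): 105, 114, 117, 135, 139, 153, 156, 156, 167
The 2 values of 156 occupy positions 7–8 → each gets rank 8.
Method 2 values → pooled ranks: 117→3, 139→5, 167→9, 135→4, 105→1
Mean rank = (3 + 5 + 9 + 4 + 1) / 5 = 4.40

4.40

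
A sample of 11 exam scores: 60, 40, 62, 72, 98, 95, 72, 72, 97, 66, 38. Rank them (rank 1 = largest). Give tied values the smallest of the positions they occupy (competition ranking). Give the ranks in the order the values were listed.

9, 10, 8, 4, 1, 3, 4, 4, 2, 7, 11

Sorted (descending): 98, 97, 95, 72, 72, 72, 66, 62, 60, 40, 38
The 3 values of 72 occupy positions 4–6 → each gets rank 4.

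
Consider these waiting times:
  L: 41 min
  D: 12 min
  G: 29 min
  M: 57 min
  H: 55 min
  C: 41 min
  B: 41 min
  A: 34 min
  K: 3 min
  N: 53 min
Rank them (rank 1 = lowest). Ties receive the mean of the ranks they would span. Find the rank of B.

Sorted (ascending): 3, 12, 29, 34, 41, 41, 41, 53, 55, 57
The 3 values of 41 occupy positions 5–7 → average rank 6.
B has value 41 min → rank 6.

6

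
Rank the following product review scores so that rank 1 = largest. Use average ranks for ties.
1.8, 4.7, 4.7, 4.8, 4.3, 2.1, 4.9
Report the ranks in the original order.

7, 3.5, 3.5, 2, 5, 6, 1

Sorted (descending): 4.9, 4.8, 4.7, 4.7, 4.3, 2.1, 1.8
The 2 values of 4.7 occupy positions 3–4 → average rank (3+4)/2 = 3.5.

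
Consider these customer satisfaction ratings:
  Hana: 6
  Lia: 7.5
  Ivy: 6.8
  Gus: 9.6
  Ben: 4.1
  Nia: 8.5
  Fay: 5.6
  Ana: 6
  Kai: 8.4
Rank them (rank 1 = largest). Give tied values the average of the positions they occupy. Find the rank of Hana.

6.5

Sorted (descending): 9.6, 8.5, 8.4, 7.5, 6.8, 6, 6, 5.6, 4.1
The 2 values of 6 occupy positions 6–7 → average rank (6+7)/2 = 6.5.
Hana has value 6 → rank 6.5.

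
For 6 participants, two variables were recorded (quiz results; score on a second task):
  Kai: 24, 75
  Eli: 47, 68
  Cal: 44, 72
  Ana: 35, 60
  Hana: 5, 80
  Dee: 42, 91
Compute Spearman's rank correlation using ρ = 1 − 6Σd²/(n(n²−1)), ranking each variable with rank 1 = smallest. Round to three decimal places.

Ranks of variable 1: 2, 6, 5, 3, 1, 4
Ranks of variable 2: 4, 2, 3, 1, 5, 6
d = r₁ − r₂: -2, 4, 2, 2, -4, -2
d²: 4, 16, 4, 4, 16, 4; Σd² = 48
ρ = 1 − 6·48/(6·35) = 1 − 288/210 = -0.371

-0.371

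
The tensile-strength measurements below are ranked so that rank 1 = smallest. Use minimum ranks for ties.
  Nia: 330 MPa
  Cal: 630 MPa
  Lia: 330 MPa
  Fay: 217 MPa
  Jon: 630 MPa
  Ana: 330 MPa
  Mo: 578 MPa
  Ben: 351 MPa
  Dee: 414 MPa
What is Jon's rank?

8

Sorted (ascending): 217, 330, 330, 330, 351, 414, 578, 630, 630
The 3 values of 330 occupy positions 2–4 → each gets rank 2.
The 2 values of 630 occupy positions 8–9 → each gets rank 8.
Jon has value 630 MPa → rank 8.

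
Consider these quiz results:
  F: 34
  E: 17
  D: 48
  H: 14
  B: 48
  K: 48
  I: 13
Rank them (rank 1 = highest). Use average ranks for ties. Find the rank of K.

2

Sorted (descending): 48, 48, 48, 34, 17, 14, 13
The 3 values of 48 occupy positions 1–3 → average rank 2.
K has value 48 → rank 2.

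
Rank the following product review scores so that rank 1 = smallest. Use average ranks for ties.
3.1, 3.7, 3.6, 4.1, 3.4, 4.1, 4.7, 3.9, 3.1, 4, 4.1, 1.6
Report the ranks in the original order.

2.5, 6, 5, 10, 4, 10, 12, 7, 2.5, 8, 10, 1

Sorted (ascending): 1.6, 3.1, 3.1, 3.4, 3.6, 3.7, 3.9, 4, 4.1, 4.1, 4.1, 4.7
The 2 values of 3.1 occupy positions 2–3 → average rank (2+3)/2 = 2.5.
The 3 values of 4.1 occupy positions 9–11 → average rank 10.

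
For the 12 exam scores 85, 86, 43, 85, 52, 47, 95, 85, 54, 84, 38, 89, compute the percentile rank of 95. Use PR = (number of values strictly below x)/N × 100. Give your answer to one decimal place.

N = 12.
Strictly below 95: 11. Equal to 95: 1.
PR = 11/12 × 100 = 91.7

91.7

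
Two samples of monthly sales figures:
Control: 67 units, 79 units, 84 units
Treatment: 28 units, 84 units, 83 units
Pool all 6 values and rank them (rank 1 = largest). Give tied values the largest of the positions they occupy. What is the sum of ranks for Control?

11

Sorted (descending): 84, 84, 83, 79, 67, 28
The 2 values of 84 occupy positions 1–2 → each gets rank 2.
Control values → pooled ranks: 67→5, 79→4, 84→2
Rank sum = 5 + 4 + 2 = 11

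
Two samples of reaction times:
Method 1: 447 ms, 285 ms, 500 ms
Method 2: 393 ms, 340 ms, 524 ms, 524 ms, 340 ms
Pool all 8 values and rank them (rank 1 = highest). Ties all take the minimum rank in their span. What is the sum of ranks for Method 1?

Sorted (descending): 524, 524, 500, 447, 393, 340, 340, 285
The 2 values of 524 occupy positions 1–2 → each gets rank 1.
The 2 values of 340 occupy positions 6–7 → each gets rank 6.
Method 1 values → pooled ranks: 447→4, 285→8, 500→3
Rank sum = 4 + 8 + 3 = 15

15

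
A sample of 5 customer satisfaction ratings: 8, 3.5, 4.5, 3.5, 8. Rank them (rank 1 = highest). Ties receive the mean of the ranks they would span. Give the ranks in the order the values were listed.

1.5, 4.5, 3, 4.5, 1.5

Sorted (descending): 8, 8, 4.5, 3.5, 3.5
The 2 values of 8 occupy positions 1–2 → average rank (1+2)/2 = 1.5.
The 2 values of 3.5 occupy positions 4–5 → average rank (4+5)/2 = 4.5.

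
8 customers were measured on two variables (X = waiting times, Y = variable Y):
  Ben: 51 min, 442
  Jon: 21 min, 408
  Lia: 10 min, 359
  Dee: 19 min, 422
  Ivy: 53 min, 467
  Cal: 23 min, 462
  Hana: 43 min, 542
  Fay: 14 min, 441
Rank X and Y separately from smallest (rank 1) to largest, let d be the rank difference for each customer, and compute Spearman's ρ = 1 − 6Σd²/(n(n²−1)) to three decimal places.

0.786

Ranks of variable 1: 7, 4, 1, 3, 8, 5, 6, 2
Ranks of variable 2: 5, 2, 1, 3, 7, 6, 8, 4
d = r₁ − r₂: 2, 2, 0, 0, 1, -1, -2, -2
d²: 4, 4, 0, 0, 1, 1, 4, 4; Σd² = 18
ρ = 1 − 6·18/(8·63) = 1 − 108/504 = 0.786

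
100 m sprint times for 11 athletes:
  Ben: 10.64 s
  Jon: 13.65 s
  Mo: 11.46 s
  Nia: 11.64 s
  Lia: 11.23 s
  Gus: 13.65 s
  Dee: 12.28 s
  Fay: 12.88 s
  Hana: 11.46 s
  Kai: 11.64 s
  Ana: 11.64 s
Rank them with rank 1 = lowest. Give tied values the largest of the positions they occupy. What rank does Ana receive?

Sorted (ascending): 10.64, 11.23, 11.46, 11.46, 11.64, 11.64, 11.64, 12.28, 12.88, 13.65, 13.65
The 2 values of 11.46 occupy positions 3–4 → each gets rank 4.
The 3 values of 11.64 occupy positions 5–7 → each gets rank 7.
The 2 values of 13.65 occupy positions 10–11 → each gets rank 11.
Ana has value 11.64 s → rank 7.

7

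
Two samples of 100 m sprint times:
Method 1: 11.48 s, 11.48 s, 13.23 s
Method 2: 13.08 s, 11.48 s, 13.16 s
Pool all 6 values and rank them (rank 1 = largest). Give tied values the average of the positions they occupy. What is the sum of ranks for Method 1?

Sorted (descending): 13.23, 13.16, 13.08, 11.48, 11.48, 11.48
The 3 values of 11.48 occupy positions 4–6 → average rank 5.
Method 1 values → pooled ranks: 11.48→5, 11.48→5, 13.23→1
Rank sum = 5 + 5 + 1 = 11

11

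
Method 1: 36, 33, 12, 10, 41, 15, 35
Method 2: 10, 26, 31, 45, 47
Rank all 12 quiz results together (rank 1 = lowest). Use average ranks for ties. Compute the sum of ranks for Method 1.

42.5

Sorted (ascending): 10, 10, 12, 15, 26, 31, 33, 35, 36, 41, 45, 47
The 2 values of 10 occupy positions 1–2 → average rank (1+2)/2 = 1.5.
Method 1 values → pooled ranks: 36→9, 33→7, 12→3, 10→1.5, 41→10, 15→4, 35→8
Rank sum = 9 + 7 + 3 + 1.5 + 10 + 4 + 8 = 42.5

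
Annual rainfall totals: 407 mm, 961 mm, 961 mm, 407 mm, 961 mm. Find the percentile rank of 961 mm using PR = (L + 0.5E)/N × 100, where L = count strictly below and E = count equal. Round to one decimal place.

70.0

N = 5.
Strictly below 961: 2. Equal to 961: 3.
PR = (2 + 0.5·3)/5 × 100 = 70.0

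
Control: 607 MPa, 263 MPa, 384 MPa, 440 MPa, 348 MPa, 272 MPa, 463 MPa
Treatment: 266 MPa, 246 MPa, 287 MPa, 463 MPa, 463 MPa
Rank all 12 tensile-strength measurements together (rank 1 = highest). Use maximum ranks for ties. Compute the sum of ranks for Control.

43

Sorted (descending): 607, 463, 463, 463, 440, 384, 348, 287, 272, 266, 263, 246
The 3 values of 463 occupy positions 2–4 → each gets rank 4.
Control values → pooled ranks: 607→1, 263→11, 384→6, 440→5, 348→7, 272→9, 463→4
Rank sum = 1 + 11 + 6 + 5 + 7 + 9 + 4 = 43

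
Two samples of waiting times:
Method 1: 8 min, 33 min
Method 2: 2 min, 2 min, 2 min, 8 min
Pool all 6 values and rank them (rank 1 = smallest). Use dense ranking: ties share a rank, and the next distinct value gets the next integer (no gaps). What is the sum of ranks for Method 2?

5

Sorted (ascending): 2, 2, 2, 8, 8, 33
The 3 values of 2 share dense rank 1.
The 2 values of 8 share dense rank 2.
Remaining distinct values take the next consecutive integers.
Method 2 values → pooled ranks: 2→1, 2→1, 2→1, 8→2
Rank sum = 1 + 1 + 1 + 2 = 5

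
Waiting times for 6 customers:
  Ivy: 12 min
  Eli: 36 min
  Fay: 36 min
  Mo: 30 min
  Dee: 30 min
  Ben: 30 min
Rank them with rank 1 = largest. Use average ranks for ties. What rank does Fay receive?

Sorted (descending): 36, 36, 30, 30, 30, 12
The 2 values of 36 occupy positions 1–2 → average rank (1+2)/2 = 1.5.
The 3 values of 30 occupy positions 3–5 → average rank 4.
Fay has value 36 min → rank 1.5.

1.5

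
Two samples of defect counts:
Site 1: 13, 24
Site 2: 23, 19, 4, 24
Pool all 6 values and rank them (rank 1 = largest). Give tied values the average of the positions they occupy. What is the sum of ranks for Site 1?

Sorted (descending): 24, 24, 23, 19, 13, 4
The 2 values of 24 occupy positions 1–2 → average rank (1+2)/2 = 1.5.
Site 1 values → pooled ranks: 13→5, 24→1.5
Rank sum = 5 + 1.5 = 6.5

6.5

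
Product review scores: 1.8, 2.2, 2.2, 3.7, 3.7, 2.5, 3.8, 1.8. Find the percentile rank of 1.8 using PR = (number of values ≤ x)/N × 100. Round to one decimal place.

N = 8.
Strictly below 1.8: 0. Equal to 1.8: 2.
PR = 2/8 × 100 = 25.0

25.0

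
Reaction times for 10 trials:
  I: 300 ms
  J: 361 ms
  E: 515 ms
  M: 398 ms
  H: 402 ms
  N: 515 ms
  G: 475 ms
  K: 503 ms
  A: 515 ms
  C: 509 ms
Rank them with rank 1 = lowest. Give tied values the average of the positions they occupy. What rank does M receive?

Sorted (ascending): 300, 361, 398, 402, 475, 503, 509, 515, 515, 515
The 3 values of 515 occupy positions 8–10 → average rank 9.
M has value 398 ms → rank 3.

3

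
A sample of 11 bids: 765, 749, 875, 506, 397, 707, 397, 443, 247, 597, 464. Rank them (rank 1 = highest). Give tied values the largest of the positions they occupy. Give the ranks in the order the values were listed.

2, 3, 1, 6, 10, 4, 10, 8, 11, 5, 7

Sorted (descending): 875, 765, 749, 707, 597, 506, 464, 443, 397, 397, 247
The 2 values of 397 occupy positions 9–10 → each gets rank 10.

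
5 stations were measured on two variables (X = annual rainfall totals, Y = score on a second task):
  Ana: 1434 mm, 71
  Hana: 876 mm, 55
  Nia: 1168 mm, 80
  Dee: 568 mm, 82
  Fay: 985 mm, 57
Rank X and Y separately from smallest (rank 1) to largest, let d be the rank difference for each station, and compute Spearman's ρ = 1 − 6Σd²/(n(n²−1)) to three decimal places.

-0.100

Ranks of variable 1: 5, 2, 4, 1, 3
Ranks of variable 2: 3, 1, 4, 5, 2
d = r₁ − r₂: 2, 1, 0, -4, 1
d²: 4, 1, 0, 16, 1; Σd² = 22
ρ = 1 − 6·22/(5·24) = 1 − 132/120 = -0.100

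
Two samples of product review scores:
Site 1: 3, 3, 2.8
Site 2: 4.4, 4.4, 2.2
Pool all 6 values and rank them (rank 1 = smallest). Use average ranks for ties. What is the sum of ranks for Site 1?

9

Sorted (ascending): 2.2, 2.8, 3, 3, 4.4, 4.4
The 2 values of 3 occupy positions 3–4 → average rank (3+4)/2 = 3.5.
The 2 values of 4.4 occupy positions 5–6 → average rank (5+6)/2 = 5.5.
Site 1 values → pooled ranks: 3→3.5, 3→3.5, 2.8→2
Rank sum = 3.5 + 3.5 + 2 = 9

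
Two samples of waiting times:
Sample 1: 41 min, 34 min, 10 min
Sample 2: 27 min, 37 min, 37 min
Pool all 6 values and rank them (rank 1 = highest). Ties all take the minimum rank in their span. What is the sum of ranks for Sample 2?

9

Sorted (descending): 41, 37, 37, 34, 27, 10
The 2 values of 37 occupy positions 2–3 → each gets rank 2.
Sample 2 values → pooled ranks: 27→5, 37→2, 37→2
Rank sum = 5 + 2 + 2 = 9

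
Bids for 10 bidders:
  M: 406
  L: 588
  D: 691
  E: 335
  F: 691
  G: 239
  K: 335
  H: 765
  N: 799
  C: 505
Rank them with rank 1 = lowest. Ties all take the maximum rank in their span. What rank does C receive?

Sorted (ascending): 239, 335, 335, 406, 505, 588, 691, 691, 765, 799
The 2 values of 335 occupy positions 2–3 → each gets rank 3.
The 2 values of 691 occupy positions 7–8 → each gets rank 8.
C has value 505 → rank 5.

5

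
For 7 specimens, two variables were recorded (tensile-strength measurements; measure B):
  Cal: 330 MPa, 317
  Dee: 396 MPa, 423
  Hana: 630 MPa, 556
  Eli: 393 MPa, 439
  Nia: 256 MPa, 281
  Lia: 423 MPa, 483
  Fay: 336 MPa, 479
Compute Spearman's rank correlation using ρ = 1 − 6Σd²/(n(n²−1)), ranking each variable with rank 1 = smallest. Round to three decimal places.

Ranks of variable 1: 2, 5, 7, 4, 1, 6, 3
Ranks of variable 2: 2, 3, 7, 4, 1, 6, 5
d = r₁ − r₂: 0, 2, 0, 0, 0, 0, -2
d²: 0, 4, 0, 0, 0, 0, 4; Σd² = 8
ρ = 1 − 6·8/(7·48) = 1 − 48/336 = 0.857

0.857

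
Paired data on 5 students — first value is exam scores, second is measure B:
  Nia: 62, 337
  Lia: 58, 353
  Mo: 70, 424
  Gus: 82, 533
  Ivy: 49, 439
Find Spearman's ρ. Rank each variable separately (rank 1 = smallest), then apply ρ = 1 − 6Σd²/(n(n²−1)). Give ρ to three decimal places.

0.300

Ranks of variable 1: 3, 2, 4, 5, 1
Ranks of variable 2: 1, 2, 3, 5, 4
d = r₁ − r₂: 2, 0, 1, 0, -3
d²: 4, 0, 1, 0, 9; Σd² = 14
ρ = 1 − 6·14/(5·24) = 1 − 84/120 = 0.300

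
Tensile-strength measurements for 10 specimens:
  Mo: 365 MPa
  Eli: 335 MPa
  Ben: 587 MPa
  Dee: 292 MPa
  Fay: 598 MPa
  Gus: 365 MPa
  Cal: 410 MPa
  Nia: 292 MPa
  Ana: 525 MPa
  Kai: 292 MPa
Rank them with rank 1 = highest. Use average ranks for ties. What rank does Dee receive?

9

Sorted (descending): 598, 587, 525, 410, 365, 365, 335, 292, 292, 292
The 2 values of 365 occupy positions 5–6 → average rank (5+6)/2 = 5.5.
The 3 values of 292 occupy positions 8–10 → average rank 9.
Dee has value 292 MPa → rank 9.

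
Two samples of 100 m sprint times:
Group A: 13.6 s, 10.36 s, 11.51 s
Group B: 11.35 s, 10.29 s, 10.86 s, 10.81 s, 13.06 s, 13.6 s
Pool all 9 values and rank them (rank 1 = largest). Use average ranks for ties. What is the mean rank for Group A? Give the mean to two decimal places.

Sorted (descending): 13.6, 13.6, 13.06, 11.51, 11.35, 10.86, 10.81, 10.36, 10.29
The 2 values of 13.6 occupy positions 1–2 → average rank (1+2)/2 = 1.5.
Group A values → pooled ranks: 13.6→1.5, 10.36→8, 11.51→4
Mean rank = (1.5 + 8 + 4) / 3 = 4.50

4.50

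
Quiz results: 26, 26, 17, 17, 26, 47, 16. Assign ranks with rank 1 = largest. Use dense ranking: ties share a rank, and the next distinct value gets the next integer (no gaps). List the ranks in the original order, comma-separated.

Sorted (descending): 47, 26, 26, 26, 17, 17, 16
The 3 values of 26 share dense rank 2.
The 2 values of 17 share dense rank 3.
Remaining distinct values take the next consecutive integers.

2, 2, 3, 3, 2, 1, 4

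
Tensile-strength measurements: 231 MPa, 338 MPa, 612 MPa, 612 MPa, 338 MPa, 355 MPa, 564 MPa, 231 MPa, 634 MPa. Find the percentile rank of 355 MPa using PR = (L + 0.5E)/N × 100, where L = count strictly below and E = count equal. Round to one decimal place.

N = 9.
Strictly below 355: 4. Equal to 355: 1.
PR = (4 + 0.5·1)/9 × 100 = 50.0

50.0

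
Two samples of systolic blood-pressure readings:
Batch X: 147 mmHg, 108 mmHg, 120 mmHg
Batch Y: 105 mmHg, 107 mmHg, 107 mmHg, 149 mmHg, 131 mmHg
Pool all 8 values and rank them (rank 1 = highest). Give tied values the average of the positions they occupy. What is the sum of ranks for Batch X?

11

Sorted (descending): 149, 147, 131, 120, 108, 107, 107, 105
The 2 values of 107 occupy positions 6–7 → average rank (6+7)/2 = 6.5.
Batch X values → pooled ranks: 147→2, 108→5, 120→4
Rank sum = 2 + 5 + 4 = 11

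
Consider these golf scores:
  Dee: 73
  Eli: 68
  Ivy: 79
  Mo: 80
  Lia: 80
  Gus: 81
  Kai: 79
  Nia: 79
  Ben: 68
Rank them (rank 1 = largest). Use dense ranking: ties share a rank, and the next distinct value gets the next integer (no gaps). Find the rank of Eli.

5

Sorted (descending): 81, 80, 80, 79, 79, 79, 73, 68, 68
The 2 values of 80 share dense rank 2.
The 3 values of 79 share dense rank 3.
The 2 values of 68 share dense rank 5.
Remaining distinct values take the next consecutive integers.
Eli has value 68 → rank 5.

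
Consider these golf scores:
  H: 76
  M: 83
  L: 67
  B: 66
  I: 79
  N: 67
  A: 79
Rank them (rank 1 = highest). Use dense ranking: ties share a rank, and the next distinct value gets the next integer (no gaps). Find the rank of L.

4

Sorted (descending): 83, 79, 79, 76, 67, 67, 66
The 2 values of 79 share dense rank 2.
The 2 values of 67 share dense rank 4.
Remaining distinct values take the next consecutive integers.
L has value 67 → rank 4.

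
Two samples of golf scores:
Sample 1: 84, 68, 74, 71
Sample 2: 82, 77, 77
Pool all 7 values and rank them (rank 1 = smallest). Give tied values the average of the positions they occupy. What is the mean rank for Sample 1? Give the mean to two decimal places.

Sorted (ascending): 68, 71, 74, 77, 77, 82, 84
The 2 values of 77 occupy positions 4–5 → average rank (4+5)/2 = 4.5.
Sample 1 values → pooled ranks: 84→7, 68→1, 74→3, 71→2
Mean rank = (7 + 1 + 3 + 2) / 4 = 3.25

3.25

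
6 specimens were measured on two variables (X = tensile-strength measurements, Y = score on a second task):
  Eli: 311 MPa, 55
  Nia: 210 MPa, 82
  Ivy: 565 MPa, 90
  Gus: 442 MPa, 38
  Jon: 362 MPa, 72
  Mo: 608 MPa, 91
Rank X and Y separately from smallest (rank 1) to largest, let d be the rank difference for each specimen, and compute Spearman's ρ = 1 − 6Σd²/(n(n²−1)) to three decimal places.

0.486

Ranks of variable 1: 2, 1, 5, 4, 3, 6
Ranks of variable 2: 2, 4, 5, 1, 3, 6
d = r₁ − r₂: 0, -3, 0, 3, 0, 0
d²: 0, 9, 0, 9, 0, 0; Σd² = 18
ρ = 1 − 6·18/(6·35) = 1 − 108/210 = 0.486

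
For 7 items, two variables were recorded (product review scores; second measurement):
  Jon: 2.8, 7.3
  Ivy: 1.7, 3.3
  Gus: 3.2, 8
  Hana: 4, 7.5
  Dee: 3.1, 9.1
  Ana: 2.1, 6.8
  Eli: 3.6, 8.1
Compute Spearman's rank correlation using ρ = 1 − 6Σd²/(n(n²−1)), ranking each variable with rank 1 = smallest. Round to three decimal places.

0.679

Ranks of variable 1: 3, 1, 5, 7, 4, 2, 6
Ranks of variable 2: 3, 1, 5, 4, 7, 2, 6
d = r₁ − r₂: 0, 0, 0, 3, -3, 0, 0
d²: 0, 0, 0, 9, 9, 0, 0; Σd² = 18
ρ = 1 − 6·18/(7·48) = 1 − 108/336 = 0.679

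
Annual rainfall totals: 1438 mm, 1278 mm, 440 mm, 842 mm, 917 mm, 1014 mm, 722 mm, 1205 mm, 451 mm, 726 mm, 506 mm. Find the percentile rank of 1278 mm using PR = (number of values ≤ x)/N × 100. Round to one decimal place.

90.9

N = 11.
Strictly below 1278: 9. Equal to 1278: 1.
PR = 10/11 × 100 = 90.9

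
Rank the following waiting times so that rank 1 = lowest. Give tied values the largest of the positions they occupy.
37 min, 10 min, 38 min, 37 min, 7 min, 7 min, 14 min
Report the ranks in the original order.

Sorted (ascending): 7, 7, 10, 14, 37, 37, 38
The 2 values of 7 occupy positions 1–2 → each gets rank 2.
The 2 values of 37 occupy positions 5–6 → each gets rank 6.

6, 3, 7, 6, 2, 2, 4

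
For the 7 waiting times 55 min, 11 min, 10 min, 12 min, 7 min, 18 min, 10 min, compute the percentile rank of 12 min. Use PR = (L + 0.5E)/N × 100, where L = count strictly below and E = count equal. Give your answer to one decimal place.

64.3

N = 7.
Strictly below 12: 4. Equal to 12: 1.
PR = (4 + 0.5·1)/7 × 100 = 64.3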